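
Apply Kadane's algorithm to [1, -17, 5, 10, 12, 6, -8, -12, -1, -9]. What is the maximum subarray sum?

Using Kadane's algorithm on [1, -17, 5, 10, 12, 6, -8, -12, -1, -9]:

Scanning through the array:
Position 1 (value -17): max_ending_here = -16, max_so_far = 1
Position 2 (value 5): max_ending_here = 5, max_so_far = 5
Position 3 (value 10): max_ending_here = 15, max_so_far = 15
Position 4 (value 12): max_ending_here = 27, max_so_far = 27
Position 5 (value 6): max_ending_here = 33, max_so_far = 33
Position 6 (value -8): max_ending_here = 25, max_so_far = 33
Position 7 (value -12): max_ending_here = 13, max_so_far = 33
Position 8 (value -1): max_ending_here = 12, max_so_far = 33
Position 9 (value -9): max_ending_here = 3, max_so_far = 33

Maximum subarray: [5, 10, 12, 6]
Maximum sum: 33

The maximum subarray is [5, 10, 12, 6] with sum 33. This subarray runs from index 2 to index 5.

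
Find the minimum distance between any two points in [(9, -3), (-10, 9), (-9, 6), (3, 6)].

Computing all pairwise distances among 4 points:

d((9, -3), (-10, 9)) = 22.4722
d((9, -3), (-9, 6)) = 20.1246
d((9, -3), (3, 6)) = 10.8167
d((-10, 9), (-9, 6)) = 3.1623 <-- minimum
d((-10, 9), (3, 6)) = 13.3417
d((-9, 6), (3, 6)) = 12.0

Closest pair: (-10, 9) and (-9, 6) with distance 3.1623

The closest pair is (-10, 9) and (-9, 6) with Euclidean distance 3.1623. For 4 points, brute-force pairwise comparison is shown above. For large n, the divide-and-conquer algorithm (sort by x, recurse on halves, check the dividing strip) achieves O(n log n).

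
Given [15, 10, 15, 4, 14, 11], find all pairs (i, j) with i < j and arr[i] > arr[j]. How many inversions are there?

Finding inversions in [15, 10, 15, 4, 14, 11]:

(0, 1): arr[0]=15 > arr[1]=10
(0, 3): arr[0]=15 > arr[3]=4
(0, 4): arr[0]=15 > arr[4]=14
(0, 5): arr[0]=15 > arr[5]=11
(1, 3): arr[1]=10 > arr[3]=4
(2, 3): arr[2]=15 > arr[3]=4
(2, 4): arr[2]=15 > arr[4]=14
(2, 5): arr[2]=15 > arr[5]=11
(4, 5): arr[4]=14 > arr[5]=11

Total inversions: 9

The array has 9 inversion(s): (0,1), (0,3), (0,4), (0,5), (1,3), (2,3), (2,4), (2,5), (4,5). Each pair (i,j) satisfies i < j and arr[i] > arr[j].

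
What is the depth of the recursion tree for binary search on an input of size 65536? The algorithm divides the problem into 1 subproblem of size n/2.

For divide and conquer with division factor 2:

Problem sizes at each level:
Level 0: 65536
Level 1: 32768
Level 2: 16384
Level 3: 8192
Level 4: 4096
Level 5: 2048
Level 6: 1024
Level 7: 512
Level 8: 256
Level 9: 128
Level 10: 64
Level 11: 32
Level 12: 16
Level 13: 8
Level 14: 4
Level 15: 2
Level 16: 1

The root is level 0 and the size-1 base case is level 16 (the tree spans levels 0 through 16, i.e. 17 levels counting the root), so the depth is the number of divisions: log_2(65536) = 16

The recursion tree depth is log_2(65536) = 16. At each level, the problem size is divided by 2, so it takes 16 divisions to reduce to a base case of size 1. The algorithm makes 1 recursive call at each level.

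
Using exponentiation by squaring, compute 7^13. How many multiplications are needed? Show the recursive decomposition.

Computing 7^13 by squaring (build up from 7^1; each line after the first costs one multiplication):

7^1 = 7
7^2 = (7^1)^2 = 7^2 = 49
7^3 = 7 * 7^2 = 7 * 49 = 343
7^6 = (7^3)^2 = 343^2 = 117649
7^12 = (7^6)^2 = 117649^2 = 13841287201
7^13 = 7 * 7^12 = 7 * 13841287201 = 96889010407

Result: 96889010407
Multiplications needed: 5 (5 lines after 7^1)

7^13 = 96889010407. Using exponentiation by squaring, this requires 5 multiplications. The key idea: if the exponent is even, square the half-power; if odd, multiply by the base once.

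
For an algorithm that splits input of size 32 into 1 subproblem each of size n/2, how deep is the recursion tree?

For divide and conquer with division factor 2:

Problem sizes at each level:
Level 0: 32
Level 1: 16
Level 2: 8
Level 3: 4
Level 4: 2
Level 5: 1

The root is level 0 and the size-1 base case is level 5 (the tree spans levels 0 through 5, i.e. 6 levels counting the root), so the depth is the number of divisions: log_2(32) = 5

The recursion tree depth is log_2(32) = 5. At each level, the problem size is divided by 2, so it takes 5 divisions to reduce to a base case of size 1. The algorithm makes 1 recursive call at each level.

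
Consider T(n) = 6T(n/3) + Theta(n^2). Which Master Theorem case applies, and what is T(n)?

Master Theorem for T(n) = 6T(n/3) + O(n^2):

a = 6, b = 3, c = 2
log_b(a) = log_3(6) = 1.6309

Case 3: c = 2 > log_3(6) = 1.6309
T(n) = O(n^2) = O(n^2)

For T(n) = 6T(n/3) + O(n^2): log_3(6) = 1.6309. This is Case 3 of the Master Theorem (c > log_b(a), work dominated by root), giving O(n^2).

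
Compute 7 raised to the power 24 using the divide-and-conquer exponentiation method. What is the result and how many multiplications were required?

Computing 7^24 by squaring (build up from 7^1; each line after the first costs one multiplication):

7^1 = 7
7^2 = (7^1)^2 = 7^2 = 49
7^3 = 7 * 7^2 = 7 * 49 = 343
7^6 = (7^3)^2 = 343^2 = 117649
7^12 = (7^6)^2 = 117649^2 = 13841287201
7^24 = (7^12)^2 = 13841287201^2 = 191581231380566414401

Result: 191581231380566414401
Multiplications needed: 5 (5 lines after 7^1)

7^24 = 191581231380566414401. Using exponentiation by squaring, this requires 5 multiplications. The key idea: if the exponent is even, square the half-power; if odd, multiply by the base once.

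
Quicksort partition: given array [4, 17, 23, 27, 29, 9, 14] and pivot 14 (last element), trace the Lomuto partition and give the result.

Lomuto partition with pivot = 14:

Initial array: [4, 17, 23, 27, 29, 9, 14]

arr[0]=4 <= 14: swap with position 0, array becomes [4, 17, 23, 27, 29, 9, 14]
arr[1]=17 > 14: no swap
arr[2]=23 > 14: no swap
arr[3]=27 > 14: no swap
arr[4]=29 > 14: no swap
arr[5]=9 <= 14: swap with position 1, array becomes [4, 9, 23, 27, 29, 17, 14]

Place pivot at position 2: [4, 9, 14, 27, 29, 17, 23]
Pivot position: 2

After partitioning with pivot 14, the array becomes [4, 9, 14, 27, 29, 17, 23]. The pivot is placed at index 2. All elements to the left of the pivot are <= 14, and all elements to the right are > 14.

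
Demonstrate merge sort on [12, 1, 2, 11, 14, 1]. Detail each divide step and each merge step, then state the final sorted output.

Merge sort trace:

Split: [12, 1, 2, 11, 14, 1] -> [12, 1, 2] and [11, 14, 1]
  Split: [12, 1, 2] -> [12] and [1, 2]
    Split: [1, 2] -> [1] and [2]
    Merge: [1] + [2] -> [1, 2]
  Merge: [12] + [1, 2] -> [1, 2, 12]
  Split: [11, 14, 1] -> [11] and [14, 1]
    Split: [14, 1] -> [14] and [1]
    Merge: [14] + [1] -> [1, 14]
  Merge: [11] + [1, 14] -> [1, 11, 14]
Merge: [1, 2, 12] + [1, 11, 14] -> [1, 1, 2, 11, 12, 14]

Final sorted array: [1, 1, 2, 11, 12, 14]

The merge sort proceeds by recursively splitting the array and merging sorted halves.
After all merges, the sorted array is [1, 1, 2, 11, 12, 14].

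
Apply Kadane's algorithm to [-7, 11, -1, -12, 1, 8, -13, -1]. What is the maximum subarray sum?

Using Kadane's algorithm on [-7, 11, -1, -12, 1, 8, -13, -1]:

Scanning through the array:
Position 1 (value 11): max_ending_here = 11, max_so_far = 11
Position 2 (value -1): max_ending_here = 10, max_so_far = 11
Position 3 (value -12): max_ending_here = -2, max_so_far = 11
Position 4 (value 1): max_ending_here = 1, max_so_far = 11
Position 5 (value 8): max_ending_here = 9, max_so_far = 11
Position 6 (value -13): max_ending_here = -4, max_so_far = 11
Position 7 (value -1): max_ending_here = -1, max_so_far = 11

Maximum subarray: [11]
Maximum sum: 11

The maximum subarray is [11] with sum 11. This subarray runs from index 1 to index 1.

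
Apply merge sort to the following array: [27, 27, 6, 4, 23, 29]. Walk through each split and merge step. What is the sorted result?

Merge sort trace:

Split: [27, 27, 6, 4, 23, 29] -> [27, 27, 6] and [4, 23, 29]
  Split: [27, 27, 6] -> [27] and [27, 6]
    Split: [27, 6] -> [27] and [6]
    Merge: [27] + [6] -> [6, 27]
  Merge: [27] + [6, 27] -> [6, 27, 27]
  Split: [4, 23, 29] -> [4] and [23, 29]
    Split: [23, 29] -> [23] and [29]
    Merge: [23] + [29] -> [23, 29]
  Merge: [4] + [23, 29] -> [4, 23, 29]
Merge: [6, 27, 27] + [4, 23, 29] -> [4, 6, 23, 27, 27, 29]

Final sorted array: [4, 6, 23, 27, 27, 29]

The merge sort proceeds by recursively splitting the array and merging sorted halves.
After all merges, the sorted array is [4, 6, 23, 27, 27, 29].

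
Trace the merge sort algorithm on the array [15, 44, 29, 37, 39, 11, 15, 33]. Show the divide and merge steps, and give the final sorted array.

Merge sort trace:

Split: [15, 44, 29, 37, 39, 11, 15, 33] -> [15, 44, 29, 37] and [39, 11, 15, 33]
  Split: [15, 44, 29, 37] -> [15, 44] and [29, 37]
    Split: [15, 44] -> [15] and [44]
    Merge: [15] + [44] -> [15, 44]
    Split: [29, 37] -> [29] and [37]
    Merge: [29] + [37] -> [29, 37]
  Merge: [15, 44] + [29, 37] -> [15, 29, 37, 44]
  Split: [39, 11, 15, 33] -> [39, 11] and [15, 33]
    Split: [39, 11] -> [39] and [11]
    Merge: [39] + [11] -> [11, 39]
    Split: [15, 33] -> [15] and [33]
    Merge: [15] + [33] -> [15, 33]
  Merge: [11, 39] + [15, 33] -> [11, 15, 33, 39]
Merge: [15, 29, 37, 44] + [11, 15, 33, 39] -> [11, 15, 15, 29, 33, 37, 39, 44]

Final sorted array: [11, 15, 15, 29, 33, 37, 39, 44]

The merge sort proceeds by recursively splitting the array and merging sorted halves.
After all merges, the sorted array is [11, 15, 15, 29, 33, 37, 39, 44].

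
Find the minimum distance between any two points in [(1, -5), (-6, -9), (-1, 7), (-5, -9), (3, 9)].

Computing all pairwise distances among 5 points:

d((1, -5), (-6, -9)) = 8.0623
d((1, -5), (-1, 7)) = 12.1655
d((1, -5), (-5, -9)) = 7.2111
d((1, -5), (3, 9)) = 14.1421
d((-6, -9), (-1, 7)) = 16.7631
d((-6, -9), (-5, -9)) = 1.0 <-- minimum
d((-6, -9), (3, 9)) = 20.1246
d((-1, 7), (-5, -9)) = 16.4924
d((-1, 7), (3, 9)) = 4.4721
d((-5, -9), (3, 9)) = 19.6977

Closest pair: (-6, -9) and (-5, -9) with distance 1.0

The closest pair is (-6, -9) and (-5, -9) with Euclidean distance 1.0. For 5 points, brute-force pairwise comparison is shown above. For large n, the divide-and-conquer algorithm (sort by x, recurse on halves, check the dividing strip) achieves O(n log n).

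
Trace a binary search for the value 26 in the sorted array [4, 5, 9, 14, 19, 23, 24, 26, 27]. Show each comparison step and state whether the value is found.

Binary search for 26 in [4, 5, 9, 14, 19, 23, 24, 26, 27]:

lo=0, hi=8, mid=4, arr[mid]=19 -> 19 < 26, search right half
lo=5, hi=8, mid=6, arr[mid]=24 -> 24 < 26, search right half
lo=7, hi=8, mid=7, arr[mid]=26 -> Found target at index 7!

Binary search finds 26 at index 7 after 3 comparisons. The search repeatedly halves the search space by comparing with the middle element.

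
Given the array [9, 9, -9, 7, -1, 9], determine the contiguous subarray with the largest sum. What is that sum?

Using Kadane's algorithm on [9, 9, -9, 7, -1, 9]:

Scanning through the array:
Position 1 (value 9): max_ending_here = 18, max_so_far = 18
Position 2 (value -9): max_ending_here = 9, max_so_far = 18
Position 3 (value 7): max_ending_here = 16, max_so_far = 18
Position 4 (value -1): max_ending_here = 15, max_so_far = 18
Position 5 (value 9): max_ending_here = 24, max_so_far = 24

Maximum subarray: [9, 9, -9, 7, -1, 9]
Maximum sum: 24

The maximum subarray is [9, 9, -9, 7, -1, 9] with sum 24. This subarray runs from index 0 to index 5.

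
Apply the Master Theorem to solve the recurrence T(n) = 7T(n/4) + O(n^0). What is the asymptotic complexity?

Master Theorem for T(n) = 7T(n/4) + O(n^0):

a = 7, b = 4, c = 0
log_b(a) = log_4(7) = 1.4037

Case 1: c = 0 < log_4(7) = 1.4037
T(n) = O(n^(log_4 7))

For T(n) = 7T(n/4) + O(n^0): log_4(7) = 1.4037. This is Case 1 of the Master Theorem (c < log_b(a), work dominated by leaves), giving O(n^(log_4 7)).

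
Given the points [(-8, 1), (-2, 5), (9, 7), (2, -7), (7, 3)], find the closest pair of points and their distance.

Computing all pairwise distances among 5 points:

d((-8, 1), (-2, 5)) = 7.2111
d((-8, 1), (9, 7)) = 18.0278
d((-8, 1), (2, -7)) = 12.8062
d((-8, 1), (7, 3)) = 15.1327
d((-2, 5), (9, 7)) = 11.1803
d((-2, 5), (2, -7)) = 12.6491
d((-2, 5), (7, 3)) = 9.2195
d((9, 7), (2, -7)) = 15.6525
d((9, 7), (7, 3)) = 4.4721 <-- minimum
d((2, -7), (7, 3)) = 11.1803

Closest pair: (9, 7) and (7, 3) with distance 4.4721

The closest pair is (9, 7) and (7, 3) with Euclidean distance 4.4721. For 5 points, brute-force pairwise comparison is shown above. For large n, the divide-and-conquer algorithm (sort by x, recurse on halves, check the dividing strip) achieves O(n log n).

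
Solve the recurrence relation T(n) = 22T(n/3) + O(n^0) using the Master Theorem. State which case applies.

Master Theorem for T(n) = 22T(n/3) + O(n^0):

a = 22, b = 3, c = 0
log_b(a) = log_3(22) = 2.8136

Case 1: c = 0 < log_3(22) = 2.8136
T(n) = O(n^(log_3 22))

For T(n) = 22T(n/3) + O(n^0): log_3(22) = 2.8136. This is Case 1 of the Master Theorem (c < log_b(a), work dominated by leaves), giving O(n^(log_3 22)).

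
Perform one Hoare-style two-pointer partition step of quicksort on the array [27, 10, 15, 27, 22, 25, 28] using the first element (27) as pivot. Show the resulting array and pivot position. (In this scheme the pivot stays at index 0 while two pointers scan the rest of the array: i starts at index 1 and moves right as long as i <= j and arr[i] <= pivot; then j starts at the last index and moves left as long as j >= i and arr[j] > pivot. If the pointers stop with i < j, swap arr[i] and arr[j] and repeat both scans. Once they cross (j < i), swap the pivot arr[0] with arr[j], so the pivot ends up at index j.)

Hoare-style two-pointer partition with pivot = 27:

Initial array: [27, 10, 15, 27, 22, 25, 28]

Pointers start at i = 1, j = 6.
i ends at 6, j ends at 5: the pointers have crossed (j < i), so scanning stops.

Swap pivot arr[0] with arr[5] to place pivot at position 5: [25, 10, 15, 27, 22, 27, 28]
Pivot position: 5

After partitioning with pivot 27, the array becomes [25, 10, 15, 27, 22, 27, 28]. The pivot is placed at index 5. All elements to the left of the pivot are <= 27, and all elements to the right are > 27.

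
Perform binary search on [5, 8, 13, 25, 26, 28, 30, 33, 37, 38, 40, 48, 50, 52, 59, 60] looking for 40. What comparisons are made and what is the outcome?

Binary search for 40 in [5, 8, 13, 25, 26, 28, 30, 33, 37, 38, 40, 48, 50, 52, 59, 60]:

lo=0, hi=15, mid=7, arr[mid]=33 -> 33 < 40, search right half
lo=8, hi=15, mid=11, arr[mid]=48 -> 48 > 40, search left half
lo=8, hi=10, mid=9, arr[mid]=38 -> 38 < 40, search right half
lo=10, hi=10, mid=10, arr[mid]=40 -> Found target at index 10!

Binary search finds 40 at index 10 after 4 comparisons. The search repeatedly halves the search space by comparing with the middle element.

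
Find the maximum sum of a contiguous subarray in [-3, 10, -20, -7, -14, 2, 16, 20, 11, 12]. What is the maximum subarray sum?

Using Kadane's algorithm on [-3, 10, -20, -7, -14, 2, 16, 20, 11, 12]:

Scanning through the array:
Position 1 (value 10): max_ending_here = 10, max_so_far = 10
Position 2 (value -20): max_ending_here = -10, max_so_far = 10
Position 3 (value -7): max_ending_here = -7, max_so_far = 10
Position 4 (value -14): max_ending_here = -14, max_so_far = 10
Position 5 (value 2): max_ending_here = 2, max_so_far = 10
Position 6 (value 16): max_ending_here = 18, max_so_far = 18
Position 7 (value 20): max_ending_here = 38, max_so_far = 38
Position 8 (value 11): max_ending_here = 49, max_so_far = 49
Position 9 (value 12): max_ending_here = 61, max_so_far = 61

Maximum subarray: [2, 16, 20, 11, 12]
Maximum sum: 61

The maximum subarray is [2, 16, 20, 11, 12] with sum 61. This subarray runs from index 5 to index 9.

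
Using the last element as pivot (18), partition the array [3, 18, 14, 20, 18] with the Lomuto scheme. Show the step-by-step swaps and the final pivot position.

Lomuto partition with pivot = 18:

Initial array: [3, 18, 14, 20, 18]

arr[0]=3 <= 18: swap with position 0, array becomes [3, 18, 14, 20, 18]
arr[1]=18 <= 18: swap with position 1, array becomes [3, 18, 14, 20, 18]
arr[2]=14 <= 18: swap with position 2, array becomes [3, 18, 14, 20, 18]
arr[3]=20 > 18: no swap

Place pivot at position 3: [3, 18, 14, 18, 20]
Pivot position: 3

After partitioning with pivot 18, the array becomes [3, 18, 14, 18, 20]. The pivot is placed at index 3. All elements to the left of the pivot are <= 18, and all elements to the right are > 18.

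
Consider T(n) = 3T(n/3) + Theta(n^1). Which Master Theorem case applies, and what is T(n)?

Master Theorem for T(n) = 3T(n/3) + O(n^1):

a = 3, b = 3, c = 1
log_b(a) = log_3(3) = 1.0000

Case 2: c = 1 = log_3(3) = 1.0000
T(n) = O(n^1 log n) = O(n log n)

For T(n) = 3T(n/3) + O(n^1): log_3(3) = 1.0000. This is Case 2 of the Master Theorem (c = log_b(a), equal work at all levels), giving O(n log n).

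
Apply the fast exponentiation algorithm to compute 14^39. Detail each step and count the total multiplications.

Computing 14^39 by squaring (build up from 14^1; each line after the first costs one multiplication):

14^1 = 14
14^2 = (14^1)^2 = 14^2 = 196
14^4 = (14^2)^2 = 196^2 = 38416
14^8 = (14^4)^2 = 38416^2 = 1475789056
14^9 = 14 * 14^8 = 14 * 1475789056 = 20661046784
14^18 = (14^9)^2 = 20661046784^2 = 426878854210636742656
14^19 = 14 * 14^18 = 14 * 426878854210636742656 = 5976303958948914397184
14^38 = (14^19)^2 = 5976303958948914397184^2 = 35716209009748467500288285041727074107129856
14^39 = 14 * 14^38 = 14 * 35716209009748467500288285041727074107129856 = 500026926136478545004035990584179037499817984

Result: 500026926136478545004035990584179037499817984
Multiplications needed: 8 (8 lines after 14^1)

14^39 = 500026926136478545004035990584179037499817984. Using exponentiation by squaring, this requires 8 multiplications. The key idea: if the exponent is even, square the half-power; if odd, multiply by the base once.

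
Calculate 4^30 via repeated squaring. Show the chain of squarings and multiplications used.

Computing 4^30 by squaring (build up from 4^1; each line after the first costs one multiplication):

4^1 = 4
4^2 = (4^1)^2 = 4^2 = 16
4^3 = 4 * 4^2 = 4 * 16 = 64
4^6 = (4^3)^2 = 64^2 = 4096
4^7 = 4 * 4^6 = 4 * 4096 = 16384
4^14 = (4^7)^2 = 16384^2 = 268435456
4^15 = 4 * 4^14 = 4 * 268435456 = 1073741824
4^30 = (4^15)^2 = 1073741824^2 = 1152921504606846976

Result: 1152921504606846976
Multiplications needed: 7 (7 lines after 4^1)

4^30 = 1152921504606846976. Using exponentiation by squaring, this requires 7 multiplications. The key idea: if the exponent is even, square the half-power; if odd, multiply by the base once.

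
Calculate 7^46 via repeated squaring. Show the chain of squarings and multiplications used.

Computing 7^46 by squaring (build up from 7^1; each line after the first costs one multiplication):

7^1 = 7
7^2 = (7^1)^2 = 7^2 = 49
7^4 = (7^2)^2 = 49^2 = 2401
7^5 = 7 * 7^4 = 7 * 2401 = 16807
7^10 = (7^5)^2 = 16807^2 = 282475249
7^11 = 7 * 7^10 = 7 * 282475249 = 1977326743
7^22 = (7^11)^2 = 1977326743^2 = 3909821048582988049
7^23 = 7 * 7^22 = 7 * 3909821048582988049 = 27368747340080916343
7^46 = (7^23)^2 = 27368747340080916343^2 = 749048330965186233494494102694564493649

Result: 749048330965186233494494102694564493649
Multiplications needed: 8 (8 lines after 7^1)

7^46 = 749048330965186233494494102694564493649. Using exponentiation by squaring, this requires 8 multiplications. The key idea: if the exponent is even, square the half-power; if odd, multiply by the base once.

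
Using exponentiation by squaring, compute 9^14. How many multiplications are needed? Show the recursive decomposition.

Computing 9^14 by squaring (build up from 9^1; each line after the first costs one multiplication):

9^1 = 9
9^2 = (9^1)^2 = 9^2 = 81
9^3 = 9 * 9^2 = 9 * 81 = 729
9^6 = (9^3)^2 = 729^2 = 531441
9^7 = 9 * 9^6 = 9 * 531441 = 4782969
9^14 = (9^7)^2 = 4782969^2 = 22876792454961

Result: 22876792454961
Multiplications needed: 5 (5 lines after 9^1)

9^14 = 22876792454961. Using exponentiation by squaring, this requires 5 multiplications. The key idea: if the exponent is even, square the half-power; if odd, multiply by the base once.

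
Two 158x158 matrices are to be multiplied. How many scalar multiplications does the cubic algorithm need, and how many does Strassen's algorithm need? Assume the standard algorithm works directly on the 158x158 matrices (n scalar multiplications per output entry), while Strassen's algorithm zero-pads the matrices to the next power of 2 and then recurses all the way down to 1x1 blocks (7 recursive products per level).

Matrix multiplication for 158x158 matrices:

Strassen's algorithm requires power-of-2 dimensions. Pad 158x158 to 256x256 (next power of 2).

Standard algorithm: 158^3 = 3944312 multiplications
Strassen's algorithm: 7^(log2(256)) = 7^8 = 5764801 multiplications
Difference: 3944312 - 5764801 = -1820489 (Strassen uses MORE here due to padding overhead — for small or just-over-power-of-2 n, padding can outweigh the per-level savings)

Standard: 3944312 multiplications (158^3). Strassen: 5764801 multiplications (7^8, after padding to 256x256). Strassen reduces 8 recursive multiplications to 7 at each level.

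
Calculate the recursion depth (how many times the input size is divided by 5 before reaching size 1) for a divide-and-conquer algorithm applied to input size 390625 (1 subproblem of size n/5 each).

For divide and conquer with division factor 5:

Problem sizes at each level:
Level 0: 390625
Level 1: 78125
Level 2: 15625
Level 3: 3125
Level 4: 625
Level 5: 125
Level 6: 25
Level 7: 5
Level 8: 1

The root is level 0 and the size-1 base case is level 8 (the tree spans levels 0 through 8, i.e. 9 levels counting the root), so the depth is the number of divisions: log_5(390625) = 8

The recursion tree depth is log_5(390625) = 8. At each level, the problem size is divided by 5, so it takes 8 divisions to reduce to a base case of size 1. The algorithm makes 1 recursive call at each level.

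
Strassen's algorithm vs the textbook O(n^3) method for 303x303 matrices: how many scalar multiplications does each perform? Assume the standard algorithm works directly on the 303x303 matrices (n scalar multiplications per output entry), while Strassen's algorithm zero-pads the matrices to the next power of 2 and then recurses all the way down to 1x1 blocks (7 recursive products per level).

Matrix multiplication for 303x303 matrices:

Strassen's algorithm requires power-of-2 dimensions. Pad 303x303 to 512x512 (next power of 2).

Standard algorithm: 303^3 = 27818127 multiplications
Strassen's algorithm: 7^(log2(512)) = 7^9 = 40353607 multiplications
Difference: 27818127 - 40353607 = -12535480 (Strassen uses MORE here due to padding overhead — for small or just-over-power-of-2 n, padding can outweigh the per-level savings)

Standard: 27818127 multiplications (303^3). Strassen: 40353607 multiplications (7^9, after padding to 512x512). Strassen reduces 8 recursive multiplications to 7 at each level.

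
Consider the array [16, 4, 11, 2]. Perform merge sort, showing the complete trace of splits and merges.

Merge sort trace:

Split: [16, 4, 11, 2] -> [16, 4] and [11, 2]
  Split: [16, 4] -> [16] and [4]
  Merge: [16] + [4] -> [4, 16]
  Split: [11, 2] -> [11] and [2]
  Merge: [11] + [2] -> [2, 11]
Merge: [4, 16] + [2, 11] -> [2, 4, 11, 16]

Final sorted array: [2, 4, 11, 16]

The merge sort proceeds by recursively splitting the array and merging sorted halves.
After all merges, the sorted array is [2, 4, 11, 16].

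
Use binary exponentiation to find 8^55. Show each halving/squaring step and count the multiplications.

Computing 8^55 by squaring (build up from 8^1; each line after the first costs one multiplication):

8^1 = 8
8^2 = (8^1)^2 = 8^2 = 64
8^3 = 8 * 8^2 = 8 * 64 = 512
8^6 = (8^3)^2 = 512^2 = 262144
8^12 = (8^6)^2 = 262144^2 = 68719476736
8^13 = 8 * 8^12 = 8 * 68719476736 = 549755813888
8^26 = (8^13)^2 = 549755813888^2 = 302231454903657293676544
8^27 = 8 * 8^26 = 8 * 302231454903657293676544 = 2417851639229258349412352
8^54 = (8^27)^2 = 2417851639229258349412352^2 = 5846006549323611672814739330865132078623730171904
8^55 = 8 * 8^54 = 8 * 5846006549323611672814739330865132078623730171904 = 46768052394588893382517914646921056628989841375232

Result: 46768052394588893382517914646921056628989841375232
Multiplications needed: 9 (9 lines after 8^1)

8^55 = 46768052394588893382517914646921056628989841375232. Using exponentiation by squaring, this requires 9 multiplications. The key idea: if the exponent is even, square the half-power; if odd, multiply by the base once.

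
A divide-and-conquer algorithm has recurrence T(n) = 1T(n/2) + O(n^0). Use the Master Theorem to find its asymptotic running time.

Master Theorem for T(n) = 1T(n/2) + O(n^0):

a = 1, b = 2, c = 0
log_b(a) = log_2(1) = 0.0000

Case 2: c = 0 = log_2(1) = 0.0000
T(n) = O(n^0 log n) = O(log n)

For T(n) = 1T(n/2) + O(n^0): log_2(1) = 0.0000. This is Case 2 of the Master Theorem (c = log_b(a), equal work at all levels), giving O(log n).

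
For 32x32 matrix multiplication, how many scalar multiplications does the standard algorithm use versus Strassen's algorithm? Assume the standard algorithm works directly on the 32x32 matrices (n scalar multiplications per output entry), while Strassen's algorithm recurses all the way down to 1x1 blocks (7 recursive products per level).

Matrix multiplication for 32x32 matrices:

Standard algorithm: 32^3 = 32768 multiplications
Strassen's algorithm: 7^(log2(32)) = 7^5 = 16807 multiplications
Savings: 32768 - 16807 = 15961 multiplications

Standard: 32768 multiplications (32^3). Strassen: 16807 multiplications (7^5). Strassen reduces 8 recursive multiplications to 7 at each level.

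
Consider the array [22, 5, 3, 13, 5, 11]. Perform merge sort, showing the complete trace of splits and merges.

Merge sort trace:

Split: [22, 5, 3, 13, 5, 11] -> [22, 5, 3] and [13, 5, 11]
  Split: [22, 5, 3] -> [22] and [5, 3]
    Split: [5, 3] -> [5] and [3]
    Merge: [5] + [3] -> [3, 5]
  Merge: [22] + [3, 5] -> [3, 5, 22]
  Split: [13, 5, 11] -> [13] and [5, 11]
    Split: [5, 11] -> [5] and [11]
    Merge: [5] + [11] -> [5, 11]
  Merge: [13] + [5, 11] -> [5, 11, 13]
Merge: [3, 5, 22] + [5, 11, 13] -> [3, 5, 5, 11, 13, 22]

Final sorted array: [3, 5, 5, 11, 13, 22]

The merge sort proceeds by recursively splitting the array and merging sorted halves.
After all merges, the sorted array is [3, 5, 5, 11, 13, 22].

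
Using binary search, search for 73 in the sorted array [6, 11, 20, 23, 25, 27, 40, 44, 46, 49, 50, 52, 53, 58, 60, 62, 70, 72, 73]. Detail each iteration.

Binary search for 73 in [6, 11, 20, 23, 25, 27, 40, 44, 46, 49, 50, 52, 53, 58, 60, 62, 70, 72, 73]:

lo=0, hi=18, mid=9, arr[mid]=49 -> 49 < 73, search right half
lo=10, hi=18, mid=14, arr[mid]=60 -> 60 < 73, search right half
lo=15, hi=18, mid=16, arr[mid]=70 -> 70 < 73, search right half
lo=17, hi=18, mid=17, arr[mid]=72 -> 72 < 73, search right half
lo=18, hi=18, mid=18, arr[mid]=73 -> Found target at index 18!

Binary search finds 73 at index 18 after 5 comparisons. The search repeatedly halves the search space by comparing with the middle element.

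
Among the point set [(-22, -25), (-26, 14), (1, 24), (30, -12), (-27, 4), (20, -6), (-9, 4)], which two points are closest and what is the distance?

Computing all pairwise distances among 7 points:

d((-22, -25), (-26, 14)) = 39.2046
d((-22, -25), (1, 24)) = 54.1295
d((-22, -25), (30, -12)) = 53.6004
d((-22, -25), (-27, 4)) = 29.4279
d((-22, -25), (20, -6)) = 46.0977
d((-22, -25), (-9, 4)) = 31.7805
d((-26, 14), (1, 24)) = 28.7924
d((-26, 14), (30, -12)) = 61.7414
d((-26, 14), (-27, 4)) = 10.0499 <-- minimum
d((-26, 14), (20, -6)) = 50.1597
d((-26, 14), (-9, 4)) = 19.7231
d((1, 24), (30, -12)) = 46.2277
d((1, 24), (-27, 4)) = 34.4093
d((1, 24), (20, -6)) = 35.5106
d((1, 24), (-9, 4)) = 22.3607
d((30, -12), (-27, 4)) = 59.203
d((30, -12), (20, -6)) = 11.6619
d((30, -12), (-9, 4)) = 42.1545
d((-27, 4), (20, -6)) = 48.0521
d((-27, 4), (-9, 4)) = 18.0
d((20, -6), (-9, 4)) = 30.6757

Closest pair: (-26, 14) and (-27, 4) with distance 10.0499

The closest pair is (-26, 14) and (-27, 4) with Euclidean distance 10.0499. For 7 points, brute-force pairwise comparison is shown above. For large n, the divide-and-conquer algorithm (sort by x, recurse on halves, check the dividing strip) achieves O(n log n).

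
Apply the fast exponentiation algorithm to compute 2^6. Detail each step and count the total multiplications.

Computing 2^6 by squaring (build up from 2^1; each line after the first costs one multiplication):

2^1 = 2
2^2 = (2^1)^2 = 2^2 = 4
2^3 = 2 * 2^2 = 2 * 4 = 8
2^6 = (2^3)^2 = 8^2 = 64

Result: 64
Multiplications needed: 3 (3 lines after 2^1)

2^6 = 64. Using exponentiation by squaring, this requires 3 multiplications. The key idea: if the exponent is even, square the half-power; if odd, multiply by the base once.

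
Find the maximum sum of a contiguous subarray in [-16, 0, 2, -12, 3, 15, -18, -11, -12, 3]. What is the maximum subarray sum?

Using Kadane's algorithm on [-16, 0, 2, -12, 3, 15, -18, -11, -12, 3]:

Scanning through the array:
Position 1 (value 0): max_ending_here = 0, max_so_far = 0
Position 2 (value 2): max_ending_here = 2, max_so_far = 2
Position 3 (value -12): max_ending_here = -10, max_so_far = 2
Position 4 (value 3): max_ending_here = 3, max_so_far = 3
Position 5 (value 15): max_ending_here = 18, max_so_far = 18
Position 6 (value -18): max_ending_here = 0, max_so_far = 18
Position 7 (value -11): max_ending_here = -11, max_so_far = 18
Position 8 (value -12): max_ending_here = -12, max_so_far = 18
Position 9 (value 3): max_ending_here = 3, max_so_far = 18

Maximum subarray: [3, 15]
Maximum sum: 18

The maximum subarray is [3, 15] with sum 18. This subarray runs from index 4 to index 5.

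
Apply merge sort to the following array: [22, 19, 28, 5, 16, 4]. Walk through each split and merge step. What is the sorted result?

Merge sort trace:

Split: [22, 19, 28, 5, 16, 4] -> [22, 19, 28] and [5, 16, 4]
  Split: [22, 19, 28] -> [22] and [19, 28]
    Split: [19, 28] -> [19] and [28]
    Merge: [19] + [28] -> [19, 28]
  Merge: [22] + [19, 28] -> [19, 22, 28]
  Split: [5, 16, 4] -> [5] and [16, 4]
    Split: [16, 4] -> [16] and [4]
    Merge: [16] + [4] -> [4, 16]
  Merge: [5] + [4, 16] -> [4, 5, 16]
Merge: [19, 22, 28] + [4, 5, 16] -> [4, 5, 16, 19, 22, 28]

Final sorted array: [4, 5, 16, 19, 22, 28]

The merge sort proceeds by recursively splitting the array and merging sorted halves.
After all merges, the sorted array is [4, 5, 16, 19, 22, 28].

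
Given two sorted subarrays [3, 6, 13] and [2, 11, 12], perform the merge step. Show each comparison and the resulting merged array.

Merging process:

Compare 3 vs 2: take 2 from right. Merged: [2]
Compare 3 vs 11: take 3 from left. Merged: [2, 3]
Compare 6 vs 11: take 6 from left. Merged: [2, 3, 6]
Compare 13 vs 11: take 11 from right. Merged: [2, 3, 6, 11]
Compare 13 vs 12: take 12 from right. Merged: [2, 3, 6, 11, 12]
Append remaining from left: [13]. Merged: [2, 3, 6, 11, 12, 13]

Final merged array: [2, 3, 6, 11, 12, 13]
Total comparisons: 5

The merged array is [2, 3, 6, 11, 12, 13], requiring 5 comparisons. The merge step runs in O(n) time where n is the total number of elements.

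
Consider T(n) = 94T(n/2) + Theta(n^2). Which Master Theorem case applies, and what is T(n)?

Master Theorem for T(n) = 94T(n/2) + O(n^2):

a = 94, b = 2, c = 2
log_b(a) = log_2(94) = 6.5546

Case 1: c = 2 < log_2(94) = 6.5546
T(n) = O(n^(log_2 94))

For T(n) = 94T(n/2) + O(n^2): log_2(94) = 6.5546. This is Case 1 of the Master Theorem (c < log_b(a), work dominated by leaves), giving O(n^(log_2 94)).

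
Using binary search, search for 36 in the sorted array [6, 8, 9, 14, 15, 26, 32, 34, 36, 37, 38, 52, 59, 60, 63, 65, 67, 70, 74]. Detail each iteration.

Binary search for 36 in [6, 8, 9, 14, 15, 26, 32, 34, 36, 37, 38, 52, 59, 60, 63, 65, 67, 70, 74]:

lo=0, hi=18, mid=9, arr[mid]=37 -> 37 > 36, search left half
lo=0, hi=8, mid=4, arr[mid]=15 -> 15 < 36, search right half
lo=5, hi=8, mid=6, arr[mid]=32 -> 32 < 36, search right half
lo=7, hi=8, mid=7, arr[mid]=34 -> 34 < 36, search right half
lo=8, hi=8, mid=8, arr[mid]=36 -> Found target at index 8!

Binary search finds 36 at index 8 after 5 comparisons. The search repeatedly halves the search space by comparing with the middle element.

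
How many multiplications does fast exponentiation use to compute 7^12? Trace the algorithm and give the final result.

Computing 7^12 by squaring (build up from 7^1; each line after the first costs one multiplication):

7^1 = 7
7^2 = (7^1)^2 = 7^2 = 49
7^3 = 7 * 7^2 = 7 * 49 = 343
7^6 = (7^3)^2 = 343^2 = 117649
7^12 = (7^6)^2 = 117649^2 = 13841287201

Result: 13841287201
Multiplications needed: 4 (4 lines after 7^1)

7^12 = 13841287201. Using exponentiation by squaring, this requires 4 multiplications. The key idea: if the exponent is even, square the half-power; if odd, multiply by the base once.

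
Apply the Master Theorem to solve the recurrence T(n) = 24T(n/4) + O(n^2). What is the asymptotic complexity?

Master Theorem for T(n) = 24T(n/4) + O(n^2):

a = 24, b = 4, c = 2
log_b(a) = log_4(24) = 2.2925

Case 1: c = 2 < log_4(24) = 2.2925
T(n) = O(n^(log_4 24))

For T(n) = 24T(n/4) + O(n^2): log_4(24) = 2.2925. This is Case 1 of the Master Theorem (c < log_b(a), work dominated by leaves), giving O(n^(log_4 24)).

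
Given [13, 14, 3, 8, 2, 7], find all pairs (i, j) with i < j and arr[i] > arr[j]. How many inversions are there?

Finding inversions in [13, 14, 3, 8, 2, 7]:

(0, 2): arr[0]=13 > arr[2]=3
(0, 3): arr[0]=13 > arr[3]=8
(0, 4): arr[0]=13 > arr[4]=2
(0, 5): arr[0]=13 > arr[5]=7
(1, 2): arr[1]=14 > arr[2]=3
(1, 3): arr[1]=14 > arr[3]=8
(1, 4): arr[1]=14 > arr[4]=2
(1, 5): arr[1]=14 > arr[5]=7
(2, 4): arr[2]=3 > arr[4]=2
(3, 4): arr[3]=8 > arr[4]=2
(3, 5): arr[3]=8 > arr[5]=7

Total inversions: 11

The array has 11 inversion(s): (0,2), (0,3), (0,4), (0,5), (1,2), (1,3), (1,4), (1,5), (2,4), (3,4), (3,5). Each pair (i,j) satisfies i < j and arr[i] > arr[j].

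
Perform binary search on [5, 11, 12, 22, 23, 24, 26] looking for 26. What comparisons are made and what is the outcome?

Binary search for 26 in [5, 11, 12, 22, 23, 24, 26]:

lo=0, hi=6, mid=3, arr[mid]=22 -> 22 < 26, search right half
lo=4, hi=6, mid=5, arr[mid]=24 -> 24 < 26, search right half
lo=6, hi=6, mid=6, arr[mid]=26 -> Found target at index 6!

Binary search finds 26 at index 6 after 3 comparisons. The search repeatedly halves the search space by comparing with the middle element.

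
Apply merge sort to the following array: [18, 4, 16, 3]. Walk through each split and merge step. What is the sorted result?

Merge sort trace:

Split: [18, 4, 16, 3] -> [18, 4] and [16, 3]
  Split: [18, 4] -> [18] and [4]
  Merge: [18] + [4] -> [4, 18]
  Split: [16, 3] -> [16] and [3]
  Merge: [16] + [3] -> [3, 16]
Merge: [4, 18] + [3, 16] -> [3, 4, 16, 18]

Final sorted array: [3, 4, 16, 18]

The merge sort proceeds by recursively splitting the array and merging sorted halves.
After all merges, the sorted array is [3, 4, 16, 18].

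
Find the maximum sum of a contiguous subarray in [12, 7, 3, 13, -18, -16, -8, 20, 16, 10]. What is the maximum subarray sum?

Using Kadane's algorithm on [12, 7, 3, 13, -18, -16, -8, 20, 16, 10]:

Scanning through the array:
Position 1 (value 7): max_ending_here = 19, max_so_far = 19
Position 2 (value 3): max_ending_here = 22, max_so_far = 22
Position 3 (value 13): max_ending_here = 35, max_so_far = 35
Position 4 (value -18): max_ending_here = 17, max_so_far = 35
Position 5 (value -16): max_ending_here = 1, max_so_far = 35
Position 6 (value -8): max_ending_here = -7, max_so_far = 35
Position 7 (value 20): max_ending_here = 20, max_so_far = 35
Position 8 (value 16): max_ending_here = 36, max_so_far = 36
Position 9 (value 10): max_ending_here = 46, max_so_far = 46

Maximum subarray: [20, 16, 10]
Maximum sum: 46

The maximum subarray is [20, 16, 10] with sum 46. This subarray runs from index 7 to index 9.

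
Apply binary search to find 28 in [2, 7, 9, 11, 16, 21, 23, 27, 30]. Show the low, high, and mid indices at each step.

Binary search for 28 in [2, 7, 9, 11, 16, 21, 23, 27, 30]:

lo=0, hi=8, mid=4, arr[mid]=16 -> 16 < 28, search right half
lo=5, hi=8, mid=6, arr[mid]=23 -> 23 < 28, search right half
lo=7, hi=8, mid=7, arr[mid]=27 -> 27 < 28, search right half
lo=8, hi=8, mid=8, arr[mid]=30 -> 30 > 28, search left half
lo=8 > hi=7, target 28 not found

Binary search determines that 28 is not in the array after 4 comparisons. The search space was exhausted without finding the target.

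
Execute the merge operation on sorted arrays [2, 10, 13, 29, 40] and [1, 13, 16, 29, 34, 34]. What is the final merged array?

Merging process:

Compare 2 vs 1: take 1 from right. Merged: [1]
Compare 2 vs 13: take 2 from left. Merged: [1, 2]
Compare 10 vs 13: take 10 from left. Merged: [1, 2, 10]
Compare 13 vs 13: take 13 from left. Merged: [1, 2, 10, 13]
Compare 29 vs 13: take 13 from right. Merged: [1, 2, 10, 13, 13]
Compare 29 vs 16: take 16 from right. Merged: [1, 2, 10, 13, 13, 16]
Compare 29 vs 29: take 29 from left. Merged: [1, 2, 10, 13, 13, 16, 29]
Compare 40 vs 29: take 29 from right. Merged: [1, 2, 10, 13, 13, 16, 29, 29]
Compare 40 vs 34: take 34 from right. Merged: [1, 2, 10, 13, 13, 16, 29, 29, 34]
Compare 40 vs 34: take 34 from right. Merged: [1, 2, 10, 13, 13, 16, 29, 29, 34, 34]
Append remaining from left: [40]. Merged: [1, 2, 10, 13, 13, 16, 29, 29, 34, 34, 40]

Final merged array: [1, 2, 10, 13, 13, 16, 29, 29, 34, 34, 40]
Total comparisons: 10

The merged array is [1, 2, 10, 13, 13, 16, 29, 29, 34, 34, 40], requiring 10 comparisons. The merge step runs in O(n) time where n is the total number of elements.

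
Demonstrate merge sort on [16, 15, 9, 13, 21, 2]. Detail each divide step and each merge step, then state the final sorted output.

Merge sort trace:

Split: [16, 15, 9, 13, 21, 2] -> [16, 15, 9] and [13, 21, 2]
  Split: [16, 15, 9] -> [16] and [15, 9]
    Split: [15, 9] -> [15] and [9]
    Merge: [15] + [9] -> [9, 15]
  Merge: [16] + [9, 15] -> [9, 15, 16]
  Split: [13, 21, 2] -> [13] and [21, 2]
    Split: [21, 2] -> [21] and [2]
    Merge: [21] + [2] -> [2, 21]
  Merge: [13] + [2, 21] -> [2, 13, 21]
Merge: [9, 15, 16] + [2, 13, 21] -> [2, 9, 13, 15, 16, 21]

Final sorted array: [2, 9, 13, 15, 16, 21]

The merge sort proceeds by recursively splitting the array and merging sorted halves.
After all merges, the sorted array is [2, 9, 13, 15, 16, 21].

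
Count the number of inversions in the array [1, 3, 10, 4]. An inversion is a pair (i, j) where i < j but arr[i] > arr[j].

Finding inversions in [1, 3, 10, 4]:

(2, 3): arr[2]=10 > arr[3]=4

Total inversions: 1

The array has 1 inversion(s): (2,3). Each pair (i,j) satisfies i < j and arr[i] > arr[j].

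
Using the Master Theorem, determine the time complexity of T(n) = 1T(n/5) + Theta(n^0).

Master Theorem for T(n) = 1T(n/5) + O(n^0):

a = 1, b = 5, c = 0
log_b(a) = log_5(1) = 0.0000

Case 2: c = 0 = log_5(1) = 0.0000
T(n) = O(n^0 log n) = O(log n)

For T(n) = 1T(n/5) + O(n^0): log_5(1) = 0.0000. This is Case 2 of the Master Theorem (c = log_b(a), equal work at all levels), giving O(log n).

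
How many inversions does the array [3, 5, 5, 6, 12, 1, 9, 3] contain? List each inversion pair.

Finding inversions in [3, 5, 5, 6, 12, 1, 9, 3]:

(0, 5): arr[0]=3 > arr[5]=1
(1, 5): arr[1]=5 > arr[5]=1
(1, 7): arr[1]=5 > arr[7]=3
(2, 5): arr[2]=5 > arr[5]=1
(2, 7): arr[2]=5 > arr[7]=3
(3, 5): arr[3]=6 > arr[5]=1
(3, 7): arr[3]=6 > arr[7]=3
(4, 5): arr[4]=12 > arr[5]=1
(4, 6): arr[4]=12 > arr[6]=9
(4, 7): arr[4]=12 > arr[7]=3
(6, 7): arr[6]=9 > arr[7]=3

Total inversions: 11

The array has 11 inversion(s): (0,5), (1,5), (1,7), (2,5), (2,7), (3,5), (3,7), (4,5), (4,6), (4,7), (6,7). Each pair (i,j) satisfies i < j and arr[i] > arr[j].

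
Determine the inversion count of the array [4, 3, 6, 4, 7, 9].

Finding inversions in [4, 3, 6, 4, 7, 9]:

(0, 1): arr[0]=4 > arr[1]=3
(2, 3): arr[2]=6 > arr[3]=4

Total inversions: 2

The array has 2 inversion(s): (0,1), (2,3). Each pair (i,j) satisfies i < j and arr[i] > arr[j].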